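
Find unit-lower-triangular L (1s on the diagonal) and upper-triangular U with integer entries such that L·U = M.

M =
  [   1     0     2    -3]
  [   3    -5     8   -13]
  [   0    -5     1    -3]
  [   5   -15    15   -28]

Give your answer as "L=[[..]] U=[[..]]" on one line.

  R1 -= 3·R0 → [0,-5,2,-4]
  R2 -= 0·R0 → [0,-5,1,-3]
  R3 -= 5·R0 → [0,-15,5,-13]
  R2 -= 1·R1 → [0,0,-1,1]
  R3 -= 3·R1 → [0,0,-1,-1]
  R3 -= 1·R2 → [0,0,0,-2]

L=[[1,0,0,0],[3,1,0,0],[0,1,1,0],[5,3,1,1]] U=[[1,0,2,-3],[0,-5,2,-4],[0,0,-1,1],[0,0,0,-2]]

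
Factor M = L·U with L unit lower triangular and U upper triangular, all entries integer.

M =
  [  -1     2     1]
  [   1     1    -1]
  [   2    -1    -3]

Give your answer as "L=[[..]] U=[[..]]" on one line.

L=[[1,0,0],[-1,1,0],[-2,1,1]] U=[[-1,2,1],[0,3,0],[0,0,-1]]

  r1 -= -1·r0 → [0,3,0]
  r2 -= -2·r0 → [0,3,-1]
  r2 -= 1·r1 → [0,0,-1]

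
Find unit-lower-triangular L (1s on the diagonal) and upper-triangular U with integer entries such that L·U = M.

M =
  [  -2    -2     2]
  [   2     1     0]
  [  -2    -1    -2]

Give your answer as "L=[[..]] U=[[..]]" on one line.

L=[[1,0,0],[-1,1,0],[1,-1,1]] U=[[-2,-2,2],[0,-1,2],[0,0,-2]]

  R1 -= -1·R0 → [0,-1,2]
  R2 -= 1·R0 → [0,1,-4]
  R2 -= -1·R1 → [0,0,-2]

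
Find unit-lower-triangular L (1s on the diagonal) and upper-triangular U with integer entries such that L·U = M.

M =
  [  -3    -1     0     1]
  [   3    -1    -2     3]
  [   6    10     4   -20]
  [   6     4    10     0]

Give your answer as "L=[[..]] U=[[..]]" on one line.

  R1 -= -1·R0 → [0,-2,-2,4]
  R2 -= -2·R0 → [0,8,4,-18]
  R3 -= -2·R0 → [0,2,10,2]
  R2 -= -4·R1 → [0,0,-4,-2]
  R3 -= -1·R1 → [0,0,8,6]
  R3 -= -2·R2 → [0,0,0,2]

L=[[1,0,0,0],[-1,1,0,0],[-2,-4,1,0],[-2,-1,-2,1]] U=[[-3,-1,0,1],[0,-2,-2,4],[0,0,-4,-2],[0,0,0,2]]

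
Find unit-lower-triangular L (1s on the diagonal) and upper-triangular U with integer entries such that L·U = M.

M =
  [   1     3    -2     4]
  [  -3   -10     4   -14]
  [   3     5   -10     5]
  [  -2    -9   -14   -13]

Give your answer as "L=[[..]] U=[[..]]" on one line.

  r1 -= -3·r0 → [0,-1,-2,-2]
  r2 -= 3·r0 → [0,-4,-4,-7]
  r3 -= -2·r0 → [0,-3,-18,-5]
  r2 -= 4·r1 → [0,0,4,1]
  r3 -= 3·r1 → [0,0,-12,1]
  r3 -= -3·r2 → [0,0,0,4]

L=[[1,0,0,0],[-3,1,0,0],[3,4,1,0],[-2,3,-3,1]] U=[[1,3,-2,4],[0,-1,-2,-2],[0,0,4,1],[0,0,0,4]]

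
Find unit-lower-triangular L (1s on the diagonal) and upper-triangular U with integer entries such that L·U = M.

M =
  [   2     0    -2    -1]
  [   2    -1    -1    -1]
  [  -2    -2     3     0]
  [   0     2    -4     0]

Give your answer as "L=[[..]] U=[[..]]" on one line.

  row1 -= 1·row0 → [0,-1,1,0]
  row2 -= -1·row0 → [0,-2,1,-1]
  row3 -= 0·row0 → [0,2,-4,0]
  row2 -= 2·row1 → [0,0,-1,-1]
  row3 -= -2·row1 → [0,0,-2,0]
  row3 -= 2·row2 → [0,0,0,2]

L=[[1,0,0,0],[1,1,0,0],[-1,2,1,0],[0,-2,2,1]] U=[[2,0,-2,-1],[0,-1,1,0],[0,0,-1,-1],[0,0,0,2]]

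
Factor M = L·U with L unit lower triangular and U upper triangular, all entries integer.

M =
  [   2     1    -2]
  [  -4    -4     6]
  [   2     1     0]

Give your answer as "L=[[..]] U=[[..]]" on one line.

L=[[1,0,0],[-2,1,0],[1,0,1]] U=[[2,1,-2],[0,-2,2],[0,0,2]]

  R1 -= -2·R0 → [0,-2,2]
  R2 -= 1·R0 → [0,0,2]
  R2 -= 0·R1 → [0,0,2]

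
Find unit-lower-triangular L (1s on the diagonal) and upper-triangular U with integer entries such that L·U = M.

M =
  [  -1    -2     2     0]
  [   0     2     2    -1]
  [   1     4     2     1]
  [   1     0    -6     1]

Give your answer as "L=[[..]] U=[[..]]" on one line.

  R1 -= 0·R0 → [0,2,2,-1]
  R2 -= -1·R0 → [0,2,4,1]
  R3 -= -1·R0 → [0,-2,-4,1]
  R2 -= 1·R1 → [0,0,2,2]
  R3 -= -1·R1 → [0,0,-2,0]
  R3 -= -1·R2 → [0,0,0,2]

L=[[1,0,0,0],[0,1,0,0],[-1,1,1,0],[-1,-1,-1,1]] U=[[-1,-2,2,0],[0,2,2,-1],[0,0,2,2],[0,0,0,2]]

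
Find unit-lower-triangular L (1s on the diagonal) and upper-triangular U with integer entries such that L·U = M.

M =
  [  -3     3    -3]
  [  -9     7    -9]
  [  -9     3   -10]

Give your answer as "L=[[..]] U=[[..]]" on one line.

  r1 -= 3·r0 → [0,-2,0]
  r2 -= 3·r0 → [0,-6,-1]
  r2 -= 3·r1 → [0,0,-1]

L=[[1,0,0],[3,1,0],[3,3,1]] U=[[-3,3,-3],[0,-2,0],[0,0,-1]]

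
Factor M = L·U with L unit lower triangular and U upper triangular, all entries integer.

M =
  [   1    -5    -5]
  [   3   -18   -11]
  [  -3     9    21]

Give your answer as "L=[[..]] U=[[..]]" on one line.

  R1 -= 3·R0 → [0,-3,4]
  R2 -= -3·R0 → [0,-6,6]
  R2 -= 2·R1 → [0,0,-2]

L=[[1,0,0],[3,1,0],[-3,2,1]] U=[[1,-5,-5],[0,-3,4],[0,0,-2]]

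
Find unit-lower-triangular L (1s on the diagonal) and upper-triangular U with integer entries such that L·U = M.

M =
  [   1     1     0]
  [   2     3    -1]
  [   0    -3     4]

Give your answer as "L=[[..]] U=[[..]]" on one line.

L=[[1,0,0],[2,1,0],[0,-3,1]] U=[[1,1,0],[0,1,-1],[0,0,1]]

  row1 -= 2·row0 → [0,1,-1]
  row2 -= 0·row0 → [0,-3,4]
  row2 -= -3·row1 → [0,0,1]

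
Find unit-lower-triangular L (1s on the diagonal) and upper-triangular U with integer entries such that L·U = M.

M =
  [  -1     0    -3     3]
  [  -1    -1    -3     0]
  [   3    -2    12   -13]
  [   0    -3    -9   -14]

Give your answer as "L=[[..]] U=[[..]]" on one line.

L=[[1,0,0,0],[1,1,0,0],[-3,2,1,0],[0,3,-3,1]] U=[[-1,0,-3,3],[0,-1,0,-3],[0,0,3,2],[0,0,0,1]]

  R1 -= 1·R0 → [0,-1,0,-3]
  R2 -= -3·R0 → [0,-2,3,-4]
  R3 -= 0·R0 → [0,-3,-9,-14]
  R2 -= 2·R1 → [0,0,3,2]
  R3 -= 3·R1 → [0,0,-9,-5]
  R3 -= -3·R2 → [0,0,0,1]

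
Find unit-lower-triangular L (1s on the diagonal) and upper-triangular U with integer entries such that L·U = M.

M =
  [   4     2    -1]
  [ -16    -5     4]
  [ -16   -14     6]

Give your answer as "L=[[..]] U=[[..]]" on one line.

  r1 -= -4·r0 → [0,3,0]
  r2 -= -4·r0 → [0,-6,2]
  r2 -= -2·r1 → [0,0,2]

L=[[1,0,0],[-4,1,0],[-4,-2,1]] U=[[4,2,-1],[0,3,0],[0,0,2]]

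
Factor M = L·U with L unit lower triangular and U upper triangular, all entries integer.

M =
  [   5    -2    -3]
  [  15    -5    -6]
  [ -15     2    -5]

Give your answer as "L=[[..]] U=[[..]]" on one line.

  row1 -= 3·row0 → [0,1,3]
  row2 -= -3·row0 → [0,-4,-14]
  row2 -= -4·row1 → [0,0,-2]

L=[[1,0,0],[3,1,0],[-3,-4,1]] U=[[5,-2,-3],[0,1,3],[0,0,-2]]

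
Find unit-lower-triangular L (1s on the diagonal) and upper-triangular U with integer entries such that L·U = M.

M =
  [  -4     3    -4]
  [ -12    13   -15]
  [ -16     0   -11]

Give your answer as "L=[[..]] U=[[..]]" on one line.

L=[[1,0,0],[3,1,0],[4,-3,1]] U=[[-4,3,-4],[0,4,-3],[0,0,-4]]

  row1 -= 3·row0 → [0,4,-3]
  row2 -= 4·row0 → [0,-12,5]
  row2 -= -3·row1 → [0,0,-4]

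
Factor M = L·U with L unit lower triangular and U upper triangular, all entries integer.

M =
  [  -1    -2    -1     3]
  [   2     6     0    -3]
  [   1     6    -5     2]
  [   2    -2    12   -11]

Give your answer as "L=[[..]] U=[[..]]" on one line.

L=[[1,0,0,0],[-2,1,0,0],[-1,2,1,0],[-2,-3,-2,1]] U=[[-1,-2,-1,3],[0,2,-2,3],[0,0,-2,-1],[0,0,0,2]]

  R1 -= -2·R0 → [0,2,-2,3]
  R2 -= -1·R0 → [0,4,-6,5]
  R3 -= -2·R0 → [0,-6,10,-5]
  R2 -= 2·R1 → [0,0,-2,-1]
  R3 -= -3·R1 → [0,0,4,4]
  R3 -= -2·R2 → [0,0,0,2]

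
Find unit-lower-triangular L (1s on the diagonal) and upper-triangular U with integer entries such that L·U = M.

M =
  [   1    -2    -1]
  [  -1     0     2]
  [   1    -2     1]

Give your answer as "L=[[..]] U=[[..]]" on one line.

L=[[1,0,0],[-1,1,0],[1,0,1]] U=[[1,-2,-1],[0,-2,1],[0,0,2]]

  row1 -= -1·row0 → [0,-2,1]
  row2 -= 1·row0 → [0,0,2]
  row2 -= 0·row1 → [0,0,2]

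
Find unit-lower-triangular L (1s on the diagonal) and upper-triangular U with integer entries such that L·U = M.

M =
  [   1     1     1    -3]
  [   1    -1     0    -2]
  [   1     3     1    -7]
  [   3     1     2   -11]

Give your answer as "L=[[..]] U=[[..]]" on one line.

L=[[1,0,0,0],[1,1,0,0],[1,-1,1,0],[3,1,0,1]] U=[[1,1,1,-3],[0,-2,-1,1],[0,0,-1,-3],[0,0,0,-3]]

  row1 -= 1·row0 → [0,-2,-1,1]
  row2 -= 1·row0 → [0,2,0,-4]
  row3 -= 3·row0 → [0,-2,-1,-2]
  row2 -= -1·row1 → [0,0,-1,-3]
  row3 -= 1·row1 → [0,0,0,-3]
  row3 -= 0·row2 → [0,0,0,-3]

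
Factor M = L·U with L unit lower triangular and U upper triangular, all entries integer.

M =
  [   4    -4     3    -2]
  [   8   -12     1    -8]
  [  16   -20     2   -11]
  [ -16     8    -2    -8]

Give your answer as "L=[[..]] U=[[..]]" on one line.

  R1 -= 2·R0 → [0,-4,-5,-4]
  R2 -= 4·R0 → [0,-4,-10,-3]
  R3 -= -4·R0 → [0,-8,10,-16]
  R2 -= 1·R1 → [0,0,-5,1]
  R3 -= 2·R1 → [0,0,20,-8]
  R3 -= -4·R2 → [0,0,0,-4]

L=[[1,0,0,0],[2,1,0,0],[4,1,1,0],[-4,2,-4,1]] U=[[4,-4,3,-2],[0,-4,-5,-4],[0,0,-5,1],[0,0,0,-4]]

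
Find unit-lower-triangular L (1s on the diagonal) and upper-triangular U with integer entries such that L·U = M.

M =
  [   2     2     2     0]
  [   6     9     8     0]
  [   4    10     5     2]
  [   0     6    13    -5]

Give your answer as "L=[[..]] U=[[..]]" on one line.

  r1 -= 3·r0 → [0,3,2,0]
  r2 -= 2·r0 → [0,6,1,2]
  r3 -= 0·r0 → [0,6,13,-5]
  r2 -= 2·r1 → [0,0,-3,2]
  r3 -= 2·r1 → [0,0,9,-5]
  r3 -= -3·r2 → [0,0,0,1]

L=[[1,0,0,0],[3,1,0,0],[2,2,1,0],[0,2,-3,1]] U=[[2,2,2,0],[0,3,2,0],[0,0,-3,2],[0,0,0,1]]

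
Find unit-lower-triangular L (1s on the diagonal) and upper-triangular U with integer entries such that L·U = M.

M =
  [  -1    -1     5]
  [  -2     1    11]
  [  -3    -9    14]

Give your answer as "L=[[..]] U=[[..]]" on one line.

L=[[1,0,0],[2,1,0],[3,-2,1]] U=[[-1,-1,5],[0,3,1],[0,0,1]]

  row1 -= 2·row0 → [0,3,1]
  row2 -= 3·row0 → [0,-6,-1]
  row2 -= -2·row1 → [0,0,1]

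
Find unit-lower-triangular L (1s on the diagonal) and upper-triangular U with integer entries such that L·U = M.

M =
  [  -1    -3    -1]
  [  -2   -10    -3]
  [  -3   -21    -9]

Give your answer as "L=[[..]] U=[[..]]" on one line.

  R1 -= 2·R0 → [0,-4,-1]
  R2 -= 3·R0 → [0,-12,-6]
  R2 -= 3·R1 → [0,0,-3]

L=[[1,0,0],[2,1,0],[3,3,1]] U=[[-1,-3,-1],[0,-4,-1],[0,0,-3]]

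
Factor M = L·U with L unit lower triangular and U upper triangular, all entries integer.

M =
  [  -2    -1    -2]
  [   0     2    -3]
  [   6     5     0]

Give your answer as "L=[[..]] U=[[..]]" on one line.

  R1 -= 0·R0 → [0,2,-3]
  R2 -= -3·R0 → [0,2,-6]
  R2 -= 1·R1 → [0,0,-3]

L=[[1,0,0],[0,1,0],[-3,1,1]] U=[[-2,-1,-2],[0,2,-3],[0,0,-3]]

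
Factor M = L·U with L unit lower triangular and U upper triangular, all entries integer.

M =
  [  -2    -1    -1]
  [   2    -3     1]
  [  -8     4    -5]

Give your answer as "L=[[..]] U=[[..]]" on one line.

L=[[1,0,0],[-1,1,0],[4,-2,1]] U=[[-2,-1,-1],[0,-4,0],[0,0,-1]]

  row1 -= -1·row0 → [0,-4,0]
  row2 -= 4·row0 → [0,8,-1]
  row2 -= -2·row1 → [0,0,-1]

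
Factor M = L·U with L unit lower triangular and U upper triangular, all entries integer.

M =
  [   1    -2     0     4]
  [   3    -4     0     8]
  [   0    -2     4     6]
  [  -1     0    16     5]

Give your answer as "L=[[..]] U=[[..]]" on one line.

L=[[1,0,0,0],[3,1,0,0],[0,-1,1,0],[-1,-1,4,1]] U=[[1,-2,0,4],[0,2,0,-4],[0,0,4,2],[0,0,0,-3]]

  row1 -= 3·row0 → [0,2,0,-4]
  row2 -= 0·row0 → [0,-2,4,6]
  row3 -= -1·row0 → [0,-2,16,9]
  row2 -= -1·row1 → [0,0,4,2]
  row3 -= -1·row1 → [0,0,16,5]
  row3 -= 4·row2 → [0,0,0,-3]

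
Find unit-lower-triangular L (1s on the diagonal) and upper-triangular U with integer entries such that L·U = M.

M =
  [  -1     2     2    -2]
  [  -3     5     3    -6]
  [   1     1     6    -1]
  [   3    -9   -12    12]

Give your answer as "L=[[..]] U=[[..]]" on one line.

  R1 -= 3·R0 → [0,-1,-3,0]
  R2 -= -1·R0 → [0,3,8,-3]
  R3 -= -3·R0 → [0,-3,-6,6]
  R2 -= -3·R1 → [0,0,-1,-3]
  R3 -= 3·R1 → [0,0,3,6]
  R3 -= -3·R2 → [0,0,0,-3]

L=[[1,0,0,0],[3,1,0,0],[-1,-3,1,0],[-3,3,-3,1]] U=[[-1,2,2,-2],[0,-1,-3,0],[0,0,-1,-3],[0,0,0,-3]]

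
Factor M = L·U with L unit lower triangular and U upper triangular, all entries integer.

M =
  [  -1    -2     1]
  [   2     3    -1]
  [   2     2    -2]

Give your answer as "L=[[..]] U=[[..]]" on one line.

  row1 -= -2·row0 → [0,-1,1]
  row2 -= -2·row0 → [0,-2,0]
  row2 -= 2·row1 → [0,0,-2]

L=[[1,0,0],[-2,1,0],[-2,2,1]] U=[[-1,-2,1],[0,-1,1],[0,0,-2]]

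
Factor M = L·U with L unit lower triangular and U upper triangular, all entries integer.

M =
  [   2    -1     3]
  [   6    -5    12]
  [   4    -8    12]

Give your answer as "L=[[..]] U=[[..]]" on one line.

  r1 -= 3·r0 → [0,-2,3]
  r2 -= 2·r0 → [0,-6,6]
  r2 -= 3·r1 → [0,0,-3]

L=[[1,0,0],[3,1,0],[2,3,1]] U=[[2,-1,3],[0,-2,3],[0,0,-3]]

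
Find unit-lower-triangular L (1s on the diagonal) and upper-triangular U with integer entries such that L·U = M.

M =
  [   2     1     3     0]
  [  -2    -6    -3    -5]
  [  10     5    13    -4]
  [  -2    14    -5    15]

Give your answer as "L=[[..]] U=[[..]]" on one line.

  r1 -= -1·r0 → [0,-5,0,-5]
  r2 -= 5·r0 → [0,0,-2,-4]
  r3 -= -1·r0 → [0,15,-2,15]
  r2 -= 0·r1 → [0,0,-2,-4]
  r3 -= -3·r1 → [0,0,-2,0]
  r3 -= 1·r2 → [0,0,0,4]

L=[[1,0,0,0],[-1,1,0,0],[5,0,1,0],[-1,-3,1,1]] U=[[2,1,3,0],[0,-5,0,-5],[0,0,-2,-4],[0,0,0,4]]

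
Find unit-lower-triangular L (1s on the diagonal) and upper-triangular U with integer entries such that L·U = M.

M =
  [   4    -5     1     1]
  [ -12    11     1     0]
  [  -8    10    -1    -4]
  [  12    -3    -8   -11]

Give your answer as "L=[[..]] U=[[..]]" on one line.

  r1 -= -3·r0 → [0,-4,4,3]
  r2 -= -2·r0 → [0,0,1,-2]
  r3 -= 3·r0 → [0,12,-11,-14]
  r2 -= 0·r1 → [0,0,1,-2]
  r3 -= -3·r1 → [0,0,1,-5]
  r3 -= 1·r2 → [0,0,0,-3]

L=[[1,0,0,0],[-3,1,0,0],[-2,0,1,0],[3,-3,1,1]] U=[[4,-5,1,1],[0,-4,4,3],[0,0,1,-2],[0,0,0,-3]]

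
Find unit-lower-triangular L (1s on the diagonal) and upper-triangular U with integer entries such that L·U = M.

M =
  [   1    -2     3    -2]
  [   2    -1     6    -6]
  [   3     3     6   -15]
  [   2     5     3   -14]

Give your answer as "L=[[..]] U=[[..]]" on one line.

L=[[1,0,0,0],[2,1,0,0],[3,3,1,0],[2,3,1,1]] U=[[1,-2,3,-2],[0,3,0,-2],[0,0,-3,-3],[0,0,0,-1]]

  R1 -= 2·R0 → [0,3,0,-2]
  R2 -= 3·R0 → [0,9,-3,-9]
  R3 -= 2·R0 → [0,9,-3,-10]
  R2 -= 3·R1 → [0,0,-3,-3]
  R3 -= 3·R1 → [0,0,-3,-4]
  R3 -= 1·R2 → [0,0,0,-1]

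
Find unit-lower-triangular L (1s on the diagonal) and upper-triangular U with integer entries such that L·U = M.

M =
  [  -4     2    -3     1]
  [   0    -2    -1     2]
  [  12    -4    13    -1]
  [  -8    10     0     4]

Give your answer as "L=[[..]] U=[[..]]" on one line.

L=[[1,0,0,0],[0,1,0,0],[-3,-1,1,0],[2,-3,1,1]] U=[[-4,2,-3,1],[0,-2,-1,2],[0,0,3,4],[0,0,0,4]]

  r1 -= 0·r0 → [0,-2,-1,2]
  r2 -= -3·r0 → [0,2,4,2]
  r3 -= 2·r0 → [0,6,6,2]
  r2 -= -1·r1 → [0,0,3,4]
  r3 -= -3·r1 → [0,0,3,8]
  r3 -= 1·r2 → [0,0,0,4]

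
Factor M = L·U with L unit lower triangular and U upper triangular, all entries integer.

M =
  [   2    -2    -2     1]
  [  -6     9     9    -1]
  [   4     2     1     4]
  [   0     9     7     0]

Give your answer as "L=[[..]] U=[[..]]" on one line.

  row1 -= -3·row0 → [0,3,3,2]
  row2 -= 2·row0 → [0,6,5,2]
  row3 -= 0·row0 → [0,9,7,0]
  row2 -= 2·row1 → [0,0,-1,-2]
  row3 -= 3·row1 → [0,0,-2,-6]
  row3 -= 2·row2 → [0,0,0,-2]

L=[[1,0,0,0],[-3,1,0,0],[2,2,1,0],[0,3,2,1]] U=[[2,-2,-2,1],[0,3,3,2],[0,0,-1,-2],[0,0,0,-2]]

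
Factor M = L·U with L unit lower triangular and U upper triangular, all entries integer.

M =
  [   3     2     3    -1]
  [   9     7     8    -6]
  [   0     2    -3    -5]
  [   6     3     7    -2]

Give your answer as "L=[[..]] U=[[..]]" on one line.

L=[[1,0,0,0],[3,1,0,0],[0,2,1,0],[2,-1,0,1]] U=[[3,2,3,-1],[0,1,-1,-3],[0,0,-1,1],[0,0,0,-3]]

  row1 -= 3·row0 → [0,1,-1,-3]
  row2 -= 0·row0 → [0,2,-3,-5]
  row3 -= 2·row0 → [0,-1,1,0]
  row2 -= 2·row1 → [0,0,-1,1]
  row3 -= -1·row1 → [0,0,0,-3]
  row3 -= 0·row2 → [0,0,0,-3]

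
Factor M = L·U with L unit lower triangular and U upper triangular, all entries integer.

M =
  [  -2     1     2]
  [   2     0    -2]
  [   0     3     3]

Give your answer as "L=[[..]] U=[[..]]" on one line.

L=[[1,0,0],[-1,1,0],[0,3,1]] U=[[-2,1,2],[0,1,0],[0,0,3]]

  row1 -= -1·row0 → [0,1,0]
  row2 -= 0·row0 → [0,3,3]
  row2 -= 3·row1 → [0,0,3]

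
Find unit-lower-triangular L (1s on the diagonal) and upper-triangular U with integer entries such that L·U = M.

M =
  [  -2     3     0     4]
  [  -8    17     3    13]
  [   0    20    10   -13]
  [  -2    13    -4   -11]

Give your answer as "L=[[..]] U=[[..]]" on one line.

L=[[1,0,0,0],[4,1,0,0],[0,4,1,0],[1,2,5,1]] U=[[-2,3,0,4],[0,5,3,-3],[0,0,-2,-1],[0,0,0,-4]]

  R1 -= 4·R0 → [0,5,3,-3]
  R2 -= 0·R0 → [0,20,10,-13]
  R3 -= 1·R0 → [0,10,-4,-15]
  R2 -= 4·R1 → [0,0,-2,-1]
  R3 -= 2·R1 → [0,0,-10,-9]
  R3 -= 5·R2 → [0,0,0,-4]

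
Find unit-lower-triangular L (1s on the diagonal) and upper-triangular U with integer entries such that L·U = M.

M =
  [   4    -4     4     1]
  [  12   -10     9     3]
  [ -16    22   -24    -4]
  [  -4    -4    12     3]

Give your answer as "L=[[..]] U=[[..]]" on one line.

  r1 -= 3·r0 → [0,2,-3,0]
  r2 -= -4·r0 → [0,6,-8,0]
  r3 -= -1·r0 → [0,-8,16,4]
  r2 -= 3·r1 → [0,0,1,0]
  r3 -= -4·r1 → [0,0,4,4]
  r3 -= 4·r2 → [0,0,0,4]

L=[[1,0,0,0],[3,1,0,0],[-4,3,1,0],[-1,-4,4,1]] U=[[4,-4,4,1],[0,2,-3,0],[0,0,1,0],[0,0,0,4]]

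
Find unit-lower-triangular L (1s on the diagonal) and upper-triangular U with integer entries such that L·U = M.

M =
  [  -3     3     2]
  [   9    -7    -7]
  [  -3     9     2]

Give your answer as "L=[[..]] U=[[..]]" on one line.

  r1 -= -3·r0 → [0,2,-1]
  r2 -= 1·r0 → [0,6,0]
  r2 -= 3·r1 → [0,0,3]

L=[[1,0,0],[-3,1,0],[1,3,1]] U=[[-3,3,2],[0,2,-1],[0,0,3]]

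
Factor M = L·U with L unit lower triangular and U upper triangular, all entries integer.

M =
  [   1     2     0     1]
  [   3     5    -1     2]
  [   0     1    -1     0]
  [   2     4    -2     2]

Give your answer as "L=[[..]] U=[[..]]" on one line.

  r1 -= 3·r0 → [0,-1,-1,-1]
  r2 -= 0·r0 → [0,1,-1,0]
  r3 -= 2·r0 → [0,0,-2,0]
  r2 -= -1·r1 → [0,0,-2,-1]
  r3 -= 0·r1 → [0,0,-2,0]
  r3 -= 1·r2 → [0,0,0,1]

L=[[1,0,0,0],[3,1,0,0],[0,-1,1,0],[2,0,1,1]] U=[[1,2,0,1],[0,-1,-1,-1],[0,0,-2,-1],[0,0,0,1]]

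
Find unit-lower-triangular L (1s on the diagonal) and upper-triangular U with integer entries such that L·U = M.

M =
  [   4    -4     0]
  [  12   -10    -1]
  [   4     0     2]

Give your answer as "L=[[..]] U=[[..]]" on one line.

L=[[1,0,0],[3,1,0],[1,2,1]] U=[[4,-4,0],[0,2,-1],[0,0,4]]

  r1 -= 3·r0 → [0,2,-1]
  r2 -= 1·r0 → [0,4,2]
  r2 -= 2·r1 → [0,0,4]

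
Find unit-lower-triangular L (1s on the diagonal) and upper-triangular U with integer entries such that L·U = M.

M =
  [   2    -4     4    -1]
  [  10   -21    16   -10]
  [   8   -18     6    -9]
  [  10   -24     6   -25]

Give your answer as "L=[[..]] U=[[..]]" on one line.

L=[[1,0,0,0],[5,1,0,0],[4,2,1,0],[5,4,-1,1]] U=[[2,-4,4,-1],[0,-1,-4,-5],[0,0,-2,5],[0,0,0,5]]

  row1 -= 5·row0 → [0,-1,-4,-5]
  row2 -= 4·row0 → [0,-2,-10,-5]
  row3 -= 5·row0 → [0,-4,-14,-20]
  row2 -= 2·row1 → [0,0,-2,5]
  row3 -= 4·row1 → [0,0,2,0]
  row3 -= -1·row2 → [0,0,0,5]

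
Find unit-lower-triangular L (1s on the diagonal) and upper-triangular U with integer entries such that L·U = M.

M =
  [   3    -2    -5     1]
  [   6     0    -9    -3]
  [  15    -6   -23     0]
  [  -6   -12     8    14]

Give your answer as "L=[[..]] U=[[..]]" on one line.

  r1 -= 2·r0 → [0,4,1,-5]
  r2 -= 5·r0 → [0,4,2,-5]
  r3 -= -2·r0 → [0,-16,-2,16]
  r2 -= 1·r1 → [0,0,1,0]
  r3 -= -4·r1 → [0,0,2,-4]
  r3 -= 2·r2 → [0,0,0,-4]

L=[[1,0,0,0],[2,1,0,0],[5,1,1,0],[-2,-4,2,1]] U=[[3,-2,-5,1],[0,4,1,-5],[0,0,1,0],[0,0,0,-4]]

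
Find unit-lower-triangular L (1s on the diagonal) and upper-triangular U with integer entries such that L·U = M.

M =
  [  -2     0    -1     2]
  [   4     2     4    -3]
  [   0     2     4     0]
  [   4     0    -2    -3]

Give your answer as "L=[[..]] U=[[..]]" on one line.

  r1 -= -2·r0 → [0,2,2,1]
  r2 -= 0·r0 → [0,2,4,0]
  r3 -= -2·r0 → [0,0,-4,1]
  r2 -= 1·r1 → [0,0,2,-1]
  r3 -= 0·r1 → [0,0,-4,1]
  r3 -= -2·r2 → [0,0,0,-1]

L=[[1,0,0,0],[-2,1,0,0],[0,1,1,0],[-2,0,-2,1]] U=[[-2,0,-1,2],[0,2,2,1],[0,0,2,-1],[0,0,0,-1]]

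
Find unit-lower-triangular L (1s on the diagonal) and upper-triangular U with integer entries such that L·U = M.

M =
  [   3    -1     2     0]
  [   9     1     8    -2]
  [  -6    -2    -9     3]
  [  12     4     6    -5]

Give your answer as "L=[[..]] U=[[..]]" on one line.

L=[[1,0,0,0],[3,1,0,0],[-2,-1,1,0],[4,2,2,1]] U=[[3,-1,2,0],[0,4,2,-2],[0,0,-3,1],[0,0,0,-3]]

  R1 -= 3·R0 → [0,4,2,-2]
  R2 -= -2·R0 → [0,-4,-5,3]
  R3 -= 4·R0 → [0,8,-2,-5]
  R2 -= -1·R1 → [0,0,-3,1]
  R3 -= 2·R1 → [0,0,-6,-1]
  R3 -= 2·R2 → [0,0,0,-3]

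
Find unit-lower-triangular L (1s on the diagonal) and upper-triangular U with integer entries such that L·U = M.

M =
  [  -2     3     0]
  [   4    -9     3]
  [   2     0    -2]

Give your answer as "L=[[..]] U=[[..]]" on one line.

  R1 -= -2·R0 → [0,-3,3]
  R2 -= -1·R0 → [0,3,-2]
  R2 -= -1·R1 → [0,0,1]

L=[[1,0,0],[-2,1,0],[-1,-1,1]] U=[[-2,3,0],[0,-3,3],[0,0,1]]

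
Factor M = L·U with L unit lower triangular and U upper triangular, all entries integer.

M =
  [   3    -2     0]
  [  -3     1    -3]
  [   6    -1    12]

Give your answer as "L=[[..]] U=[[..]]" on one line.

L=[[1,0,0],[-1,1,0],[2,-3,1]] U=[[3,-2,0],[0,-1,-3],[0,0,3]]

  R1 -= -1·R0 → [0,-1,-3]
  R2 -= 2·R0 → [0,3,12]
  R2 -= -3·R1 → [0,0,3]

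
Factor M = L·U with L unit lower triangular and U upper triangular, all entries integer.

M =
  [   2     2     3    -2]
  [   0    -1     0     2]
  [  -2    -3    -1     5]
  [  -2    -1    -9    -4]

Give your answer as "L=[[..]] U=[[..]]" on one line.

L=[[1,0,0,0],[0,1,0,0],[-1,1,1,0],[-1,-1,-3,1]] U=[[2,2,3,-2],[0,-1,0,2],[0,0,2,1],[0,0,0,-1]]

  r1 -= 0·r0 → [0,-1,0,2]
  r2 -= -1·r0 → [0,-1,2,3]
  r3 -= -1·r0 → [0,1,-6,-6]
  r2 -= 1·r1 → [0,0,2,1]
  r3 -= -1·r1 → [0,0,-6,-4]
  r3 -= -3·r2 → [0,0,0,-1]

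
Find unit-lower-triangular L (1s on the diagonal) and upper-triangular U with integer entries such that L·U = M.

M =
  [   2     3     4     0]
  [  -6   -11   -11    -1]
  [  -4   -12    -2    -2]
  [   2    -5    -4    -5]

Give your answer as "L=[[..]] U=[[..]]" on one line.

L=[[1,0,0,0],[-3,1,0,0],[-2,3,1,0],[1,4,-4,1]] U=[[2,3,4,0],[0,-2,1,-1],[0,0,3,1],[0,0,0,3]]

  r1 -= -3·r0 → [0,-2,1,-1]
  r2 -= -2·r0 → [0,-6,6,-2]
  r3 -= 1·r0 → [0,-8,-8,-5]
  r2 -= 3·r1 → [0,0,3,1]
  r3 -= 4·r1 → [0,0,-12,-1]
  r3 -= -4·r2 → [0,0,0,3]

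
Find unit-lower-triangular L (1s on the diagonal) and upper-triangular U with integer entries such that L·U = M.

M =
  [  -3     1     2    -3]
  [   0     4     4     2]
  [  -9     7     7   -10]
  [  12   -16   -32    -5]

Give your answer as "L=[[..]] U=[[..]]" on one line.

L=[[1,0,0,0],[0,1,0,0],[3,1,1,0],[-4,-3,4,1]] U=[[-3,1,2,-3],[0,4,4,2],[0,0,-3,-3],[0,0,0,1]]

  r1 -= 0·r0 → [0,4,4,2]
  r2 -= 3·r0 → [0,4,1,-1]
  r3 -= -4·r0 → [0,-12,-24,-17]
  r2 -= 1·r1 → [0,0,-3,-3]
  r3 -= -3·r1 → [0,0,-12,-11]
  r3 -= 4·r2 → [0,0,0,1]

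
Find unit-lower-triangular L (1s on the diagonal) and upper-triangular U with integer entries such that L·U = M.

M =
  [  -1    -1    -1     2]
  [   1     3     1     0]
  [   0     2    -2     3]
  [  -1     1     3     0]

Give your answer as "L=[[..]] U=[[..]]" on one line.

  r1 -= -1·r0 → [0,2,0,2]
  r2 -= 0·r0 → [0,2,-2,3]
  r3 -= 1·r0 → [0,2,4,-2]
  r2 -= 1·r1 → [0,0,-2,1]
  r3 -= 1·r1 → [0,0,4,-4]
  r3 -= -2·r2 → [0,0,0,-2]

L=[[1,0,0,0],[-1,1,0,0],[0,1,1,0],[1,1,-2,1]] U=[[-1,-1,-1,2],[0,2,0,2],[0,0,-2,1],[0,0,0,-2]]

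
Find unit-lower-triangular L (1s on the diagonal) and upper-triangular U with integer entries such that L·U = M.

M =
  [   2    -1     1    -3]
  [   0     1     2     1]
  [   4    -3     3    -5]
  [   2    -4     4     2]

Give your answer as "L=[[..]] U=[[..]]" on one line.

L=[[1,0,0,0],[0,1,0,0],[2,-1,1,0],[1,-3,3,1]] U=[[2,-1,1,-3],[0,1,2,1],[0,0,3,2],[0,0,0,2]]

  r1 -= 0·r0 → [0,1,2,1]
  r2 -= 2·r0 → [0,-1,1,1]
  r3 -= 1·r0 → [0,-3,3,5]
  r2 -= -1·r1 → [0,0,3,2]
  r3 -= -3·r1 → [0,0,9,8]
  r3 -= 3·r2 → [0,0,0,2]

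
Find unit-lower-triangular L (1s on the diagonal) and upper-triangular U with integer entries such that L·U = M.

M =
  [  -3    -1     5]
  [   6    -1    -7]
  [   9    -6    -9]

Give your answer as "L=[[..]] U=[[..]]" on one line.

L=[[1,0,0],[-2,1,0],[-3,3,1]] U=[[-3,-1,5],[0,-3,3],[0,0,-3]]

  row1 -= -2·row0 → [0,-3,3]
  row2 -= -3·row0 → [0,-9,6]
  row2 -= 3·row1 → [0,0,-3]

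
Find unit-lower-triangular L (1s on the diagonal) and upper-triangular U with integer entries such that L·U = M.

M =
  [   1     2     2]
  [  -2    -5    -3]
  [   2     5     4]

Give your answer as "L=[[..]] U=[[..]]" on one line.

  row1 -= -2·row0 → [0,-1,1]
  row2 -= 2·row0 → [0,1,0]
  row2 -= -1·row1 → [0,0,1]

L=[[1,0,0],[-2,1,0],[2,-1,1]] U=[[1,2,2],[0,-1,1],[0,0,1]]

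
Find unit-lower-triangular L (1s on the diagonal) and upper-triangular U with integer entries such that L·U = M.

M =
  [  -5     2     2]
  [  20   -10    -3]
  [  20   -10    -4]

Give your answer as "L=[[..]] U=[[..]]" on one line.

L=[[1,0,0],[-4,1,0],[-4,1,1]] U=[[-5,2,2],[0,-2,5],[0,0,-1]]

  row1 -= -4·row0 → [0,-2,5]
  row2 -= -4·row0 → [0,-2,4]
  row2 -= 1·row1 → [0,0,-1]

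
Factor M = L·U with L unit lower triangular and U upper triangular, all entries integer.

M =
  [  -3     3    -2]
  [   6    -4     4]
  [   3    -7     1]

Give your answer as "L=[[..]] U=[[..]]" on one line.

  R1 -= -2·R0 → [0,2,0]
  R2 -= -1·R0 → [0,-4,-1]
  R2 -= -2·R1 → [0,0,-1]

L=[[1,0,0],[-2,1,0],[-1,-2,1]] U=[[-3,3,-2],[0,2,0],[0,0,-1]]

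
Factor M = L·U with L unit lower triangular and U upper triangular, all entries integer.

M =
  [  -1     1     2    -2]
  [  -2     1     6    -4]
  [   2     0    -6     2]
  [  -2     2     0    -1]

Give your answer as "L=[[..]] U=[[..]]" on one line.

L=[[1,0,0,0],[2,1,0,0],[-2,-2,1,0],[2,0,-2,1]] U=[[-1,1,2,-2],[0,-1,2,0],[0,0,2,-2],[0,0,0,-1]]

  R1 -= 2·R0 → [0,-1,2,0]
  R2 -= -2·R0 → [0,2,-2,-2]
  R3 -= 2·R0 → [0,0,-4,3]
  R2 -= -2·R1 → [0,0,2,-2]
  R3 -= 0·R1 → [0,0,-4,3]
  R3 -= -2·R2 → [0,0,0,-1]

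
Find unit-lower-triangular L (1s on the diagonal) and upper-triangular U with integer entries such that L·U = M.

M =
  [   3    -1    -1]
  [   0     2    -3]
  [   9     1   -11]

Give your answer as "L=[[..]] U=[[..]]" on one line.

  r1 -= 0·r0 → [0,2,-3]
  r2 -= 3·r0 → [0,4,-8]
  r2 -= 2·r1 → [0,0,-2]

L=[[1,0,0],[0,1,0],[3,2,1]] U=[[3,-1,-1],[0,2,-3],[0,0,-2]]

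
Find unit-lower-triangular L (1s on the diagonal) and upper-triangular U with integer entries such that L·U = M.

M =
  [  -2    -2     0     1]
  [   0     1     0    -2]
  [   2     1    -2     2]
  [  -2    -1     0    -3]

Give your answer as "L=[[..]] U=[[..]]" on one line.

  row1 -= 0·row0 → [0,1,0,-2]
  row2 -= -1·row0 → [0,-1,-2,3]
  row3 -= 1·row0 → [0,1,0,-4]
  row2 -= -1·row1 → [0,0,-2,1]
  row3 -= 1·row1 → [0,0,0,-2]
  row3 -= 0·row2 → [0,0,0,-2]

L=[[1,0,0,0],[0,1,0,0],[-1,-1,1,0],[1,1,0,1]] U=[[-2,-2,0,1],[0,1,0,-2],[0,0,-2,1],[0,0,0,-2]]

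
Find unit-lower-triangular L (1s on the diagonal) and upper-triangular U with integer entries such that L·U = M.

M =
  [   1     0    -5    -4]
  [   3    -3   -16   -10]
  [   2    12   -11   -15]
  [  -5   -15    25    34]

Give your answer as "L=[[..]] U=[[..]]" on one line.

L=[[1,0,0,0],[3,1,0,0],[2,-4,1,0],[-5,5,-1,1]] U=[[1,0,-5,-4],[0,-3,-1,2],[0,0,-5,1],[0,0,0,5]]

  row1 -= 3·row0 → [0,-3,-1,2]
  row2 -= 2·row0 → [0,12,-1,-7]
  row3 -= -5·row0 → [0,-15,0,14]
  row2 -= -4·row1 → [0,0,-5,1]
  row3 -= 5·row1 → [0,0,5,4]
  row3 -= -1·row2 → [0,0,0,5]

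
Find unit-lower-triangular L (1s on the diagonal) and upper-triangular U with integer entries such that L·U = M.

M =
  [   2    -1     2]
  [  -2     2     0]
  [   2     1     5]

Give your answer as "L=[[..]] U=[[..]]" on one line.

  row1 -= -1·row0 → [0,1,2]
  row2 -= 1·row0 → [0,2,3]
  row2 -= 2·row1 → [0,0,-1]

L=[[1,0,0],[-1,1,0],[1,2,1]] U=[[2,-1,2],[0,1,2],[0,0,-1]]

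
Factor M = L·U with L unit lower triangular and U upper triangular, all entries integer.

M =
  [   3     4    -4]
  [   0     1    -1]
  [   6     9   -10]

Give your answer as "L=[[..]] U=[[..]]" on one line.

L=[[1,0,0],[0,1,0],[2,1,1]] U=[[3,4,-4],[0,1,-1],[0,0,-1]]

  R1 -= 0·R0 → [0,1,-1]
  R2 -= 2·R0 → [0,1,-2]
  R2 -= 1·R1 → [0,0,-1]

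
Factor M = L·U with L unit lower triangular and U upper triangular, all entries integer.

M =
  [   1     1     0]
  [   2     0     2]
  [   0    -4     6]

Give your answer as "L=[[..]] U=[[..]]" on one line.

L=[[1,0,0],[2,1,0],[0,2,1]] U=[[1,1,0],[0,-2,2],[0,0,2]]

  R1 -= 2·R0 → [0,-2,2]
  R2 -= 0·R0 → [0,-4,6]
  R2 -= 2·R1 → [0,0,2]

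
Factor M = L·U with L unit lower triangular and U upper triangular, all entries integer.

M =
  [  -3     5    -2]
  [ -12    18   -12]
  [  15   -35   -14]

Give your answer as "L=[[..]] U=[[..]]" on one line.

  r1 -= 4·r0 → [0,-2,-4]
  r2 -= -5·r0 → [0,-10,-24]
  r2 -= 5·r1 → [0,0,-4]

L=[[1,0,0],[4,1,0],[-5,5,1]] U=[[-3,5,-2],[0,-2,-4],[0,0,-4]]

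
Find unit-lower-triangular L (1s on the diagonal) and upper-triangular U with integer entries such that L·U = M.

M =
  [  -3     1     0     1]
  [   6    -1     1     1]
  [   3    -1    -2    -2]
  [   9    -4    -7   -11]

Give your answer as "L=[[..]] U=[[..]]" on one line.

  row1 -= -2·row0 → [0,1,1,3]
  row2 -= -1·row0 → [0,0,-2,-1]
  row3 -= -3·row0 → [0,-1,-7,-8]
  row2 -= 0·row1 → [0,0,-2,-1]
  row3 -= -1·row1 → [0,0,-6,-5]
  row3 -= 3·row2 → [0,0,0,-2]

L=[[1,0,0,0],[-2,1,0,0],[-1,0,1,0],[-3,-1,3,1]] U=[[-3,1,0,1],[0,1,1,3],[0,0,-2,-1],[0,0,0,-2]]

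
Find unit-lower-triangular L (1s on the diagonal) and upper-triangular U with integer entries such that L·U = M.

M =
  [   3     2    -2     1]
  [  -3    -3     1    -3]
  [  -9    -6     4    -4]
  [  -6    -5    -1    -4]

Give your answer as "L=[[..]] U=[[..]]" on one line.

  R1 -= -1·R0 → [0,-1,-1,-2]
  R2 -= -3·R0 → [0,0,-2,-1]
  R3 -= -2·R0 → [0,-1,-5,-2]
  R2 -= 0·R1 → [0,0,-2,-1]
  R3 -= 1·R1 → [0,0,-4,0]
  R3 -= 2·R2 → [0,0,0,2]

L=[[1,0,0,0],[-1,1,0,0],[-3,0,1,0],[-2,1,2,1]] U=[[3,2,-2,1],[0,-1,-1,-2],[0,0,-2,-1],[0,0,0,2]]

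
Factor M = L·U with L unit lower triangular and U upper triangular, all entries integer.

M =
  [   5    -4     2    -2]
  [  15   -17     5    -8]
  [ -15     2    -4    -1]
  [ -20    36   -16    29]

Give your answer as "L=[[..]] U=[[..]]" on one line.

L=[[1,0,0,0],[3,1,0,0],[-3,2,1,0],[-4,-4,-3,1]] U=[[5,-4,2,-2],[0,-5,-1,-2],[0,0,4,-3],[0,0,0,4]]

  r1 -= 3·r0 → [0,-5,-1,-2]
  r2 -= -3·r0 → [0,-10,2,-7]
  r3 -= -4·r0 → [0,20,-8,21]
  r2 -= 2·r1 → [0,0,4,-3]
  r3 -= -4·r1 → [0,0,-12,13]
  r3 -= -3·r2 → [0,0,0,4]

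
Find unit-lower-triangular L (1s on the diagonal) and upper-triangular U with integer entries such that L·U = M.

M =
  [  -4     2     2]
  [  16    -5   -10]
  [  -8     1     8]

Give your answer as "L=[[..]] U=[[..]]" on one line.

L=[[1,0,0],[-4,1,0],[2,-1,1]] U=[[-4,2,2],[0,3,-2],[0,0,2]]

  row1 -= -4·row0 → [0,3,-2]
  row2 -= 2·row0 → [0,-3,4]
  row2 -= -1·row1 → [0,0,2]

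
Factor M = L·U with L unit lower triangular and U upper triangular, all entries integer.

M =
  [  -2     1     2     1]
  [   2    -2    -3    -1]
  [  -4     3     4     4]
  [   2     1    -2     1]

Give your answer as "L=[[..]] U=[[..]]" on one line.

L=[[1,0,0,0],[-1,1,0,0],[2,-1,1,0],[-1,-2,2,1]] U=[[-2,1,2,1],[0,-1,-1,0],[0,0,-1,2],[0,0,0,-2]]

  row1 -= -1·row0 → [0,-1,-1,0]
  row2 -= 2·row0 → [0,1,0,2]
  row3 -= -1·row0 → [0,2,0,2]
  row2 -= -1·row1 → [0,0,-1,2]
  row3 -= -2·row1 → [0,0,-2,2]
  row3 -= 2·row2 → [0,0,0,-2]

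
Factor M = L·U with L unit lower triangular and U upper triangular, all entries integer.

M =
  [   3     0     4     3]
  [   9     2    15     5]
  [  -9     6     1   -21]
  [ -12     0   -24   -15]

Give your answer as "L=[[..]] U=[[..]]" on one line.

L=[[1,0,0,0],[3,1,0,0],[-3,3,1,0],[-4,0,-2,1]] U=[[3,0,4,3],[0,2,3,-4],[0,0,4,0],[0,0,0,-3]]

  R1 -= 3·R0 → [0,2,3,-4]
  R2 -= -3·R0 → [0,6,13,-12]
  R3 -= -4·R0 → [0,0,-8,-3]
  R2 -= 3·R1 → [0,0,4,0]
  R3 -= 0·R1 → [0,0,-8,-3]
  R3 -= -2·R2 → [0,0,0,-3]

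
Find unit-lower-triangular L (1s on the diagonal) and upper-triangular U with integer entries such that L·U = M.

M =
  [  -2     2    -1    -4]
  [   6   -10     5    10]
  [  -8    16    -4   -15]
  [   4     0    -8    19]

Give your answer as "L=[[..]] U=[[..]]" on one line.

L=[[1,0,0,0],[-3,1,0,0],[4,-2,1,0],[-2,-1,-2,1]] U=[[-2,2,-1,-4],[0,-4,2,-2],[0,0,4,-3],[0,0,0,3]]

  row1 -= -3·row0 → [0,-4,2,-2]
  row2 -= 4·row0 → [0,8,0,1]
  row3 -= -2·row0 → [0,4,-10,11]
  row2 -= -2·row1 → [0,0,4,-3]
  row3 -= -1·row1 → [0,0,-8,9]
  row3 -= -2·row2 → [0,0,0,3]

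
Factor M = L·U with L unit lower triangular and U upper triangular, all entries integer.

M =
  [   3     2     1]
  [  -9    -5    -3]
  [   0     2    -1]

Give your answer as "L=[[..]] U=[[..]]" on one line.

  r1 -= -3·r0 → [0,1,0]
  r2 -= 0·r0 → [0,2,-1]
  r2 -= 2·r1 → [0,0,-1]

L=[[1,0,0],[-3,1,0],[0,2,1]] U=[[3,2,1],[0,1,0],[0,0,-1]]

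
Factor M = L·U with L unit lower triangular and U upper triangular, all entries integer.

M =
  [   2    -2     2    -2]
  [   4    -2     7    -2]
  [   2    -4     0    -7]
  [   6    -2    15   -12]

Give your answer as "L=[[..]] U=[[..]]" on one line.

L=[[1,0,0,0],[2,1,0,0],[1,-1,1,0],[3,2,3,1]] U=[[2,-2,2,-2],[0,2,3,2],[0,0,1,-3],[0,0,0,-1]]

  r1 -= 2·r0 → [0,2,3,2]
  r2 -= 1·r0 → [0,-2,-2,-5]
  r3 -= 3·r0 → [0,4,9,-6]
  r2 -= -1·r1 → [0,0,1,-3]
  r3 -= 2·r1 → [0,0,3,-10]
  r3 -= 3·r2 → [0,0,0,-1]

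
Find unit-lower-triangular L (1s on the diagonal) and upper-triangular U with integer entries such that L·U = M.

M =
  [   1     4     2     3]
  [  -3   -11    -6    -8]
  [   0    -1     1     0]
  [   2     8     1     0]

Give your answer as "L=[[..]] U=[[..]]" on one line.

L=[[1,0,0,0],[-3,1,0,0],[0,-1,1,0],[2,0,-3,1]] U=[[1,4,2,3],[0,1,0,1],[0,0,1,1],[0,0,0,-3]]

  r1 -= -3·r0 → [0,1,0,1]
  r2 -= 0·r0 → [0,-1,1,0]
  r3 -= 2·r0 → [0,0,-3,-6]
  r2 -= -1·r1 → [0,0,1,1]
  r3 -= 0·r1 → [0,0,-3,-6]
  r3 -= -3·r2 → [0,0,0,-3]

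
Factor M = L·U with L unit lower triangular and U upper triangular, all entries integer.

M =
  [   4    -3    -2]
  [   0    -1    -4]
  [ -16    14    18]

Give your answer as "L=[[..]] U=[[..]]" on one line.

L=[[1,0,0],[0,1,0],[-4,-2,1]] U=[[4,-3,-2],[0,-1,-4],[0,0,2]]

  r1 -= 0·r0 → [0,-1,-4]
  r2 -= -4·r0 → [0,2,10]
  r2 -= -2·r1 → [0,0,2]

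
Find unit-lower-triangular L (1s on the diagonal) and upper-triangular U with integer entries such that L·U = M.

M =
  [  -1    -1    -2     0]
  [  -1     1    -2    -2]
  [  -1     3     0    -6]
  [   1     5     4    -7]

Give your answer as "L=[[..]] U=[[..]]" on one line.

  r1 -= 1·r0 → [0,2,0,-2]
  r2 -= 1·r0 → [0,4,2,-6]
  r3 -= -1·r0 → [0,4,2,-7]
  r2 -= 2·r1 → [0,0,2,-2]
  r3 -= 2·r1 → [0,0,2,-3]
  r3 -= 1·r2 → [0,0,0,-1]

L=[[1,0,0,0],[1,1,0,0],[1,2,1,0],[-1,2,1,1]] U=[[-1,-1,-2,0],[0,2,0,-2],[0,0,2,-2],[0,0,0,-1]]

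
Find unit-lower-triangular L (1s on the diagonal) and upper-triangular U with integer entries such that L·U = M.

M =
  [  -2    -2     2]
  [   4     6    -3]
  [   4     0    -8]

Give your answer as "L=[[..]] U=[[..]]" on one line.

  row1 -= -2·row0 → [0,2,1]
  row2 -= -2·row0 → [0,-4,-4]
  row2 -= -2·row1 → [0,0,-2]

L=[[1,0,0],[-2,1,0],[-2,-2,1]] U=[[-2,-2,2],[0,2,1],[0,0,-2]]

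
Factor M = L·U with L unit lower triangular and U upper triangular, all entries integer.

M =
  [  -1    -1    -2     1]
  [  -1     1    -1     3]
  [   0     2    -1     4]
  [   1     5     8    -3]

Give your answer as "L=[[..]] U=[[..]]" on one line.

  row1 -= 1·row0 → [0,2,1,2]
  row2 -= 0·row0 → [0,2,-1,4]
  row3 -= -1·row0 → [0,4,6,-2]
  row2 -= 1·row1 → [0,0,-2,2]
  row3 -= 2·row1 → [0,0,4,-6]
  row3 -= -2·row2 → [0,0,0,-2]

L=[[1,0,0,0],[1,1,0,0],[0,1,1,0],[-1,2,-2,1]] U=[[-1,-1,-2,1],[0,2,1,2],[0,0,-2,2],[0,0,0,-2]]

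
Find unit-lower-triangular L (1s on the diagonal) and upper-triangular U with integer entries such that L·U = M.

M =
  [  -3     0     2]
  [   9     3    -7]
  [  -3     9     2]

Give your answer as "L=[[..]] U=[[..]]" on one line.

L=[[1,0,0],[-3,1,0],[1,3,1]] U=[[-3,0,2],[0,3,-1],[0,0,3]]

  R1 -= -3·R0 → [0,3,-1]
  R2 -= 1·R0 → [0,9,0]
  R2 -= 3·R1 → [0,0,3]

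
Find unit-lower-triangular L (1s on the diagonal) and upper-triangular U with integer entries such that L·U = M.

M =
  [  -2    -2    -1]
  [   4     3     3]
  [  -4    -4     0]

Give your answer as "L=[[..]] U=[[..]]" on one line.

L=[[1,0,0],[-2,1,0],[2,0,1]] U=[[-2,-2,-1],[0,-1,1],[0,0,2]]

  row1 -= -2·row0 → [0,-1,1]
  row2 -= 2·row0 → [0,0,2]
  row2 -= 0·row1 → [0,0,2]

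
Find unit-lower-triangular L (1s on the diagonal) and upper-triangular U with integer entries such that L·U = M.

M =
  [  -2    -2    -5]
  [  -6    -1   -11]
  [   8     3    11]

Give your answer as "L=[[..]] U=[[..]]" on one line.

L=[[1,0,0],[3,1,0],[-4,-1,1]] U=[[-2,-2,-5],[0,5,4],[0,0,-5]]

  R1 -= 3·R0 → [0,5,4]
  R2 -= -4·R0 → [0,-5,-9]
  R2 -= -1·R1 → [0,0,-5]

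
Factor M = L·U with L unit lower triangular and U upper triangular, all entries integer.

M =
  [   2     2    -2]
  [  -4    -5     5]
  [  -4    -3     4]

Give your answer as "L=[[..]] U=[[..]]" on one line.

L=[[1,0,0],[-2,1,0],[-2,-1,1]] U=[[2,2,-2],[0,-1,1],[0,0,1]]

  row1 -= -2·row0 → [0,-1,1]
  row2 -= -2·row0 → [0,1,0]
  row2 -= -1·row1 → [0,0,1]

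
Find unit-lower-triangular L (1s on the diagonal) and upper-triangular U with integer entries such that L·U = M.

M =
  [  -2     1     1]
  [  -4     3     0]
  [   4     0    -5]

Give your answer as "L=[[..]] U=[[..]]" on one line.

L=[[1,0,0],[2,1,0],[-2,2,1]] U=[[-2,1,1],[0,1,-2],[0,0,1]]

  r1 -= 2·r0 → [0,1,-2]
  r2 -= -2·r0 → [0,2,-3]
  r2 -= 2·r1 → [0,0,1]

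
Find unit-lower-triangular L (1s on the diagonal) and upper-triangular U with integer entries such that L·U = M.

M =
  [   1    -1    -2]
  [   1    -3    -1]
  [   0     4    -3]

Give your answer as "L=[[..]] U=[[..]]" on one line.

  R1 -= 1·R0 → [0,-2,1]
  R2 -= 0·R0 → [0,4,-3]
  R2 -= -2·R1 → [0,0,-1]

L=[[1,0,0],[1,1,0],[0,-2,1]] U=[[1,-1,-2],[0,-2,1],[0,0,-1]]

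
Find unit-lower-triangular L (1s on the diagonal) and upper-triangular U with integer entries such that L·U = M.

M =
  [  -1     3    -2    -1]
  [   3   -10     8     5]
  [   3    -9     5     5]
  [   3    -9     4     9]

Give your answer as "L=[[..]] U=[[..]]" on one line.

  r1 -= -3·r0 → [0,-1,2,2]
  r2 -= -3·r0 → [0,0,-1,2]
  r3 -= -3·r0 → [0,0,-2,6]
  r2 -= 0·r1 → [0,0,-1,2]
  r3 -= 0·r1 → [0,0,-2,6]
  r3 -= 2·r2 → [0,0,0,2]

L=[[1,0,0,0],[-3,1,0,0],[-3,0,1,0],[-3,0,2,1]] U=[[-1,3,-2,-1],[0,-1,2,2],[0,0,-1,2],[0,0,0,2]]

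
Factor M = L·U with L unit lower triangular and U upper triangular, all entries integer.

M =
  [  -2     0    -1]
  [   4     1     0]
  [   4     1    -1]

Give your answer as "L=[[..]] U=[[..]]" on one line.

  R1 -= -2·R0 → [0,1,-2]
  R2 -= -2·R0 → [0,1,-3]
  R2 -= 1·R1 → [0,0,-1]

L=[[1,0,0],[-2,1,0],[-2,1,1]] U=[[-2,0,-1],[0,1,-2],[0,0,-1]]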